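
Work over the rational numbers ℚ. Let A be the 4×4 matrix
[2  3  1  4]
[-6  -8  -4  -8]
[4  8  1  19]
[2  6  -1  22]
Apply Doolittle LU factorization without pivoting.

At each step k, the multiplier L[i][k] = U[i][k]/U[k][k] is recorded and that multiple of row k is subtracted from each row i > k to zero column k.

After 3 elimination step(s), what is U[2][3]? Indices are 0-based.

Step 1: pivot at (0,0) is 2.
  row1 ← row1 − (-3)·row0  ⇒  L[1][0]=-3, U row1=(0, 1, -1, 4)
  row2 ← row2 − (2)·row0  ⇒  L[2][0]=2, U row2=(0, 2, -1, 11)
  row3 ← row3 − (1)·row0  ⇒  L[3][0]=1, U row3=(0, 3, -2, 18)
Step 2: pivot at (1,1) is 1.
  row2 ← row2 − (2)·row1  ⇒  L[2][1]=2, U row2=(0, 0, 1, 3)
  row3 ← row3 − (3)·row1  ⇒  L[3][1]=3, U row3=(0, 0, 1, 6)
Step 3: pivot at (2,2) is 1.
  row3 ← row3 − (1)·row2  ⇒  L[3][2]=1, U row3=(0, 0, 0, 3)

U[2][3] = 3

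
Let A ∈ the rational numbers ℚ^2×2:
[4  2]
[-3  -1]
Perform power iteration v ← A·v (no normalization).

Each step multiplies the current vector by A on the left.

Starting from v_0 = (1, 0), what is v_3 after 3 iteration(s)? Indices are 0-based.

v_3 = (22, -21)

v_0 = (1, 0).
v_1 = A·v_0 = (4, -3).
v_2 = A·v_1 = (10, -9).
v_3 = A·v_2 = (22, -21).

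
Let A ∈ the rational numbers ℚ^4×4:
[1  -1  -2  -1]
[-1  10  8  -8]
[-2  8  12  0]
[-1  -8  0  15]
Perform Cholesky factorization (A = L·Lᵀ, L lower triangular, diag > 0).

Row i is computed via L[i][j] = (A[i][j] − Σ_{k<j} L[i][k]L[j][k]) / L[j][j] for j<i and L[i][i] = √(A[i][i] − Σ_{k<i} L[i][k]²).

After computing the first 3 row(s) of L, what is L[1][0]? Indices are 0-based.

Step 1: L[0][0] = √(1) = 1.
  L[1][0] = (-1) / L[0][0] = -1.
Step 2: L[1][1] = √(9) = 3.
  L[2][0] = (-2) / L[0][0] = -2.
  L[2][1] = (6) / L[1][1] = 2.
Step 3: L[2][2] = √(4) = 2.

L[1][0] = -1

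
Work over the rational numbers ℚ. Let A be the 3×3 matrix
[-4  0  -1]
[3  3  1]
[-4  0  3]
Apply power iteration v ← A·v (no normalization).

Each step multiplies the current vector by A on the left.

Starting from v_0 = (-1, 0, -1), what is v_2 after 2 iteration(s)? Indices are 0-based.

v_0 = (-1, 0, -1).
v_1 = A·v_0 = (5, -4, 1).
v_2 = A·v_1 = (-21, 4, -17).

v_2 = (-21, 4, -17)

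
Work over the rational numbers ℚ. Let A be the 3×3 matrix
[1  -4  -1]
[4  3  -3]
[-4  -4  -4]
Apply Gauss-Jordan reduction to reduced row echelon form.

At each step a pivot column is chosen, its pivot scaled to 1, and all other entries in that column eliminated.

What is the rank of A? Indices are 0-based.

rank = 3

[1] R0 /= 1  ⇒  (1, -4, -1)
     R1 -= 4·R0  ⇒  (0, 19, 1)
     R2 -= -4·R0  ⇒  (0, -20, -8)
[2] R1 /= 19  ⇒  (0, 1, 1/19)
     R0 -= -4·R1  ⇒  (1, 0, -15/19)
     R2 -= -20·R1  ⇒  (0, 0, -132/19)
[3] R2 /= -132/19  ⇒  (0, 0, 1)
     R0 -= -15/19·R2  ⇒  (1, 0, 0)
     R1 -= 1/19·R2  ⇒  (0, 1, 0)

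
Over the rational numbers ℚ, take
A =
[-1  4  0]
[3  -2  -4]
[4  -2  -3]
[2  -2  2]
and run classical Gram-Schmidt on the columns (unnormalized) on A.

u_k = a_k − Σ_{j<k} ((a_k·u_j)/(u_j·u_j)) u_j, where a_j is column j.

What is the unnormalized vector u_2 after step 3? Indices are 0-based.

Step 1: u_0 = a_0 = (-1, 3, 4, 2).
Step 2: u_1 = a_1 − (-11/15)·u_0 = (49/15, 1/5, 14/15, -8/15).
Step 3: u_2 = a_2 − (-2/3)·u_0 − (-35/89)·u_1 = (55/89, -171/89, 3/89, 278/89).

u_2 = (55/89, -171/89, 3/89, 278/89)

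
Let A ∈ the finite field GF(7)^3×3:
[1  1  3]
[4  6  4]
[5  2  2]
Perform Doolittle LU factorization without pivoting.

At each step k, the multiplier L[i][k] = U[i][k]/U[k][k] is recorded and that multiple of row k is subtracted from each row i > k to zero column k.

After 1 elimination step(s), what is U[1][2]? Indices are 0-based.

U[1][2] = 6

Step 1: pivot at (0,0) is 1.
  row1 ← row1 − (4)·row0  ⇒  L[1][0]=4, U row1=(0, 2, 6)
  row2 ← row2 − (5)·row0  ⇒  L[2][0]=5, U row2=(0, 4, 1)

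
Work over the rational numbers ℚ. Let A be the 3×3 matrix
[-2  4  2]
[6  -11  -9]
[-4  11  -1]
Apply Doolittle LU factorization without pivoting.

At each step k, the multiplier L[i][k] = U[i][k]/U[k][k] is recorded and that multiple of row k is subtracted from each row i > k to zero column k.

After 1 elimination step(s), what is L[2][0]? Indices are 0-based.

Step 1: pivot at (0,0) is -2.
  row1 ← row1 − (-3)·row0  ⇒  L[1][0]=-3, U row1=(0, 1, -3)
  row2 ← row2 − (2)·row0  ⇒  L[2][0]=2, U row2=(0, 3, -5)

L[2][0] = 2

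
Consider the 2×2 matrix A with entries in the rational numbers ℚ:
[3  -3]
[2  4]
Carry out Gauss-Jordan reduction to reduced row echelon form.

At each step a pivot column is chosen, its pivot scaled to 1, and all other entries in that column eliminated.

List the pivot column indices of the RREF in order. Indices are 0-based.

pivot columns: 0, 1

pivot(0,0)=3: scale R0 → (1, -1)
  clear (1,0): R1 −= (2)R0 → (0, 6)
pivot(1,1)=6: scale R1 → (0, 1)
  clear (0,1): R0 −= (-1)R1 → (1, 0)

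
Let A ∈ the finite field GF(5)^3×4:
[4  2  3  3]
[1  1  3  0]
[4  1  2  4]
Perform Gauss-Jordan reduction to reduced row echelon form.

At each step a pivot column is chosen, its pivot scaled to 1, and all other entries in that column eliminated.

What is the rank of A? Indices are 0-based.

step 1: normalize row 0 (÷4) = (1, 3, 2, 2)
  row 1: subtract 1×row0 = (0, 3, 1, 3)
  row 2: subtract 4×row0 = (0, 4, 4, 1)
step 2: normalize row 1 (÷3) = (0, 1, 2, 1)
  row 0: subtract 3×row1 = (1, 0, 1, 4)
  row 2: subtract 4×row1 = (0, 0, 1, 2)
step 3: normalize row 2 (÷1) = (0, 0, 1, 2)
  row 0: subtract 1×row2 = (1, 0, 0, 2)
  row 1: subtract 2×row2 = (0, 1, 0, 2)

rank = 3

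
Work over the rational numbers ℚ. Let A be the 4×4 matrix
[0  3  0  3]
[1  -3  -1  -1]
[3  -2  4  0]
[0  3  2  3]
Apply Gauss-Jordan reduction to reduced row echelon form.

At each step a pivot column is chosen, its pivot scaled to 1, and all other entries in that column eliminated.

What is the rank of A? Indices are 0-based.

rank = 4

pivot(0,0): swap R0↔R1
pivot(0,0)=1: scale R0 → (1, -3, -1, -1)
  clear (2,0): R2 −= (3)R0 → (0, 7, 7, 3)
pivot(1,1)=3: scale R1 → (0, 1, 0, 1)
  clear (0,1): R0 −= (-3)R1 → (1, 0, -1, 2)
  clear (2,1): R2 −= (7)R1 → (0, 0, 7, -4)
  clear (3,1): R3 −= (3)R1 → (0, 0, 2, 0)
pivot(2,2)=7: scale R2 → (0, 0, 1, -4/7)
  clear (0,2): R0 −= (-1)R2 → (1, 0, 0, 10/7)
  clear (3,2): R3 −= (2)R2 → (0, 0, 0, 8/7)
pivot(3,3)=8/7: scale R3 → (0, 0, 0, 1)
  clear (0,3): R0 −= (10/7)R3 → (1, 0, 0, 0)
  clear (1,3): R1 −= (1)R3 → (0, 1, 0, 0)
  clear (2,3): R2 −= (-4/7)R3 → (0, 0, 1, 0)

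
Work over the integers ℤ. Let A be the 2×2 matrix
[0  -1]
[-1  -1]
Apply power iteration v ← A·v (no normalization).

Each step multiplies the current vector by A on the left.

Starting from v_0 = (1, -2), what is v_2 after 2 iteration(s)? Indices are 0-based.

v_0 = (1, -2).
v_1 = A·v_0 = (2, 1).
v_2 = A·v_1 = (-1, -3).

v_2 = (-1, -3)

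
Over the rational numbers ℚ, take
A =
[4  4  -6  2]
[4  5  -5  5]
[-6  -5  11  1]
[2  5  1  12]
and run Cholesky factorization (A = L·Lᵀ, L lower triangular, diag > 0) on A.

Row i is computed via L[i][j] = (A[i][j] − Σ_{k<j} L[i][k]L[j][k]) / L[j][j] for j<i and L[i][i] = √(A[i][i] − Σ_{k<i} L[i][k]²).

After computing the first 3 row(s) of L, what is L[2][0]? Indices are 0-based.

Step 1: L[0][0] = √(4) = 2.
  L[1][0] = (4) / L[0][0] = 2.
Step 2: L[1][1] = √(1) = 1.
  L[2][0] = (-6) / L[0][0] = -3.
  L[2][1] = (1) / L[1][1] = 1.
Step 3: L[2][2] = √(1) = 1.

L[2][0] = -3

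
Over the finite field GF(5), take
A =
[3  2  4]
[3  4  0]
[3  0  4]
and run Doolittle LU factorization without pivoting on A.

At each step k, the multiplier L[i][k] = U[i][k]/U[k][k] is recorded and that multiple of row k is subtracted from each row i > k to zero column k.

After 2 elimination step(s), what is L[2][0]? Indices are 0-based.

L[2][0] = 1

k=0: U[0][0]=3
  eliminate (1,0): mult=1, new row 1: (0, 2, 1); set L[1][0]=1
  eliminate (2,0): mult=1, new row 2: (0, 3, 0); set L[2][0]=1
k=1: U[1][1]=2
  eliminate (2,1): mult=4, new row 2: (0, 0, 1); set L[2][1]=4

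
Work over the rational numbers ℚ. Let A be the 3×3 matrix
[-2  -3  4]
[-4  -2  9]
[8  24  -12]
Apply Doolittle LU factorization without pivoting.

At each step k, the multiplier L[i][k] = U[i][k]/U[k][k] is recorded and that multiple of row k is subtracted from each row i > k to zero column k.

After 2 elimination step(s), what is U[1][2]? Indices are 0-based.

k=0: U[0][0]=-2
  eliminate (1,0): mult=2, new row 1: (0, 4, 1); set L[1][0]=2
  eliminate (2,0): mult=-4, new row 2: (0, 12, 4); set L[2][0]=-4
k=1: U[1][1]=4
  eliminate (2,1): mult=3, new row 2: (0, 0, 1); set L[2][1]=3

U[1][2] = 1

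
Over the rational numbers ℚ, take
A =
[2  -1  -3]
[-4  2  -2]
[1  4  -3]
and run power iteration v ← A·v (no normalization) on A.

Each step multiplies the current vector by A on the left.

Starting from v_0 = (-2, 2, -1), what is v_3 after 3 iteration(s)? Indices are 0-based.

v_3 = (-194, 180, -37)

v_0 = (-2, 2, -1).
v_1 = A·v_0 = (-3, 14, 9).
v_2 = A·v_1 = (-47, 22, 26).
v_3 = A·v_2 = (-194, 180, -37).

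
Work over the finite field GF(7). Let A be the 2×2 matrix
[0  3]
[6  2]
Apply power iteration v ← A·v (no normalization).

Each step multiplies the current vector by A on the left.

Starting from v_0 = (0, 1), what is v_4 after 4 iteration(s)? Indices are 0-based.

v_0 = (0, 1).
v_1 = A·v_0 = (3, 2).
v_2 = A·v_1 = (6, 1).
v_3 = A·v_2 = (3, 3).
v_4 = A·v_3 = (2, 3).

v_4 = (2, 3)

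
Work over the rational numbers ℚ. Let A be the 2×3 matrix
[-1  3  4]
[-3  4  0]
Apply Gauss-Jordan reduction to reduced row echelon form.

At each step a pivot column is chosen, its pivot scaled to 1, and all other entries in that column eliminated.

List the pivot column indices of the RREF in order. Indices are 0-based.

step 1: normalize row 0 (÷-1) = (1, -3, -4)
  row 1: subtract -3×row0 = (0, -5, -12)
step 2: normalize row 1 (÷-5) = (0, 1, 12/5)
  row 0: subtract -3×row1 = (1, 0, 16/5)

pivot columns: 0, 1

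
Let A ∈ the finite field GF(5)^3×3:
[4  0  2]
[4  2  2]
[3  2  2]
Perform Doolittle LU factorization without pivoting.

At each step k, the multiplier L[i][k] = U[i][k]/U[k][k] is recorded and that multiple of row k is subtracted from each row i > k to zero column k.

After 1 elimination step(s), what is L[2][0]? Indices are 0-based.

L[2][0] = 2

Step 1: pivot at (0,0) is 4.
  row1 ← row1 − (1)·row0  ⇒  L[1][0]=1, U row1=(0, 2, 0)
  row2 ← row2 − (2)·row0  ⇒  L[2][0]=2, U row2=(0, 2, 3)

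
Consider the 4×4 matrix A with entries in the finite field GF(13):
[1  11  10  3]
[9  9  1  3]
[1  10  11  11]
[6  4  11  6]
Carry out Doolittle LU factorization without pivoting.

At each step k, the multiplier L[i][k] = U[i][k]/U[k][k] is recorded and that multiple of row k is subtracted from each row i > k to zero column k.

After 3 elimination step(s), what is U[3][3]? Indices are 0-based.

[col 0] pivot 1
  R1 -= 9*R0 → (0, 1, 2, 2)  (L[1][0] := 9)
  R2 -= 1*R0 → (0, 12, 1, 8)  (L[2][0] := 1)
  R3 -= 6*R0 → (0, 3, 3, 1)  (L[3][0] := 6)
[col 1] pivot 1
  R2 -= 12*R1 → (0, 0, 3, 10)  (L[2][1] := 12)
  R3 -= 3*R1 → (0, 0, 10, 8)  (L[3][1] := 3)
[col 2] pivot 3
  R3 -= 12*R2 → (0, 0, 0, 5)  (L[3][2] := 12)

U[3][3] = 5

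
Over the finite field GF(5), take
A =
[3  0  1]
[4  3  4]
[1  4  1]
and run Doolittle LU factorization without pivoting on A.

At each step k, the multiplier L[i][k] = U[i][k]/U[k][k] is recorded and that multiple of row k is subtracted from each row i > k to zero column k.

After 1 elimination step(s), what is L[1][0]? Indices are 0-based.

[col 0] pivot 3
  R1 -= 3*R0 → (0, 3, 1)  (L[1][0] := 3)
  R2 -= 2*R0 → (0, 4, 4)  (L[2][0] := 2)

L[1][0] = 3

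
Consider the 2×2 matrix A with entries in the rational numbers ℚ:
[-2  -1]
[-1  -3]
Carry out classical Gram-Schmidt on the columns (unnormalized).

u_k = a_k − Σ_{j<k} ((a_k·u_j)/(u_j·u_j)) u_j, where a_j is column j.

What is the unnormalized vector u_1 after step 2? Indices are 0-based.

u_1 = (1, -2)

Step 1: u_0 = a_0 = (-2, -1).
Step 2: u_1 = a_1 − (1)·u_0 = (1, -2).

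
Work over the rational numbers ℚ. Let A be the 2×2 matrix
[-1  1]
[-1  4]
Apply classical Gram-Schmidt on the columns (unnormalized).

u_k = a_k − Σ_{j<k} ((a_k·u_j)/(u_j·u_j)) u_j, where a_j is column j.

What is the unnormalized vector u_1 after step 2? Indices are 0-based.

u_1 = (-3/2, 3/2)

Step 1: u_0 = a_0 = (-1, -1).
Step 2: u_1 = a_1 − (-5/2)·u_0 = (-3/2, 3/2).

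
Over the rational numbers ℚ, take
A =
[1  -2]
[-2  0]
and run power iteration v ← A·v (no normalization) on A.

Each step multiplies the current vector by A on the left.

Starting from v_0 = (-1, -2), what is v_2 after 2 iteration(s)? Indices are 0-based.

v_2 = (-1, -6)

v_0 = (-1, -2).
v_1 = A·v_0 = (3, 2).
v_2 = A·v_1 = (-1, -6).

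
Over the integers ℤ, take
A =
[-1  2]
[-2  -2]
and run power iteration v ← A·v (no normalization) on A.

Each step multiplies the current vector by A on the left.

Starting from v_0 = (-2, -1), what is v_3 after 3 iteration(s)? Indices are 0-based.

v_0 = (-2, -1).
v_1 = A·v_0 = (0, 6).
v_2 = A·v_1 = (12, -12).
v_3 = A·v_2 = (-36, 0).

v_3 = (-36, 0)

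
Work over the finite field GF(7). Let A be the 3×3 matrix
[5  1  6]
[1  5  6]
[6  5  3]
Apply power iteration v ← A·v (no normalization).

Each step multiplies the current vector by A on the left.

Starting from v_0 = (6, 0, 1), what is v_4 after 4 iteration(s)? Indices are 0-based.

v_4 = (4, 1, 5)

v_0 = (6, 0, 1).
v_1 = A·v_0 = (1, 5, 4).
v_2 = A·v_1 = (6, 1, 1).
v_3 = A·v_2 = (2, 3, 2).
v_4 = A·v_3 = (4, 1, 5).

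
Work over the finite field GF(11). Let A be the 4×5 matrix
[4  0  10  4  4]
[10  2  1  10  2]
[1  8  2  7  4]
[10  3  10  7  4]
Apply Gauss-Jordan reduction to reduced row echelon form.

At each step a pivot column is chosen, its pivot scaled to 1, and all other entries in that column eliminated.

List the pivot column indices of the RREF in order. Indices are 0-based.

pivot columns: 0, 1, 2, 4

[1] R0 /= 4  ⇒  (1, 0, 8, 1, 1)
     R1 -= 10·R0  ⇒  (0, 2, 9, 0, 3)
     R2 -= 1·R0  ⇒  (0, 8, 5, 6, 3)
     R3 -= 10·R0  ⇒  (0, 3, 7, 8, 5)
[2] R1 /= 2  ⇒  (0, 1, 10, 0, 7)
     R2 -= 8·R1  ⇒  (0, 0, 2, 6, 2)
     R3 -= 3·R1  ⇒  (0, 0, 10, 8, 6)
[3] R2 /= 2  ⇒  (0, 0, 1, 3, 1)
     R0 -= 8·R2  ⇒  (1, 0, 0, 10, 4)
     R1 -= 10·R2  ⇒  (0, 1, 0, 3, 8)
     R3 -= 10·R2  ⇒  (0, 0, 0, 0, 7)
column 3 empty below row 3
[4] R3 /= 7  ⇒  (0, 0, 0, 0, 1)
     R0 -= 4·R3  ⇒  (1, 0, 0, 10, 0)
     R1 -= 8·R3  ⇒  (0, 1, 0, 3, 0)
     R2 -= 1·R3  ⇒  (0, 0, 1, 3, 0)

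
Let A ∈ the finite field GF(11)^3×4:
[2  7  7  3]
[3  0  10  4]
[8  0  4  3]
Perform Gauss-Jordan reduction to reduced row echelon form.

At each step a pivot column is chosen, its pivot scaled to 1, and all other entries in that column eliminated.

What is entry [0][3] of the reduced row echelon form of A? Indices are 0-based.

M[0][3] = 7

step 1: normalize row 0 (÷2) = (1, 9, 9, 7)
  row 1: subtract 3×row0 = (0, 6, 5, 5)
  row 2: subtract 8×row0 = (0, 5, 9, 2)
step 2: normalize row 1 (÷6) = (0, 1, 10, 10)
  row 0: subtract 9×row1 = (1, 0, 7, 5)
  row 2: subtract 5×row1 = (0, 0, 3, 7)
step 3: normalize row 2 (÷3) = (0, 0, 1, 6)
  row 0: subtract 7×row2 = (1, 0, 0, 7)
  row 1: subtract 10×row2 = (0, 1, 0, 5)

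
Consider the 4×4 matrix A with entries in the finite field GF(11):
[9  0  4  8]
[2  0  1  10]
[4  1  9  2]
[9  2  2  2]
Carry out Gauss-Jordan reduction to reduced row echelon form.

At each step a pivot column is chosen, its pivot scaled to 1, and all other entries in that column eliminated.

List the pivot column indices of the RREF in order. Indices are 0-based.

pivot columns: 0, 1, 2, 3

pivot(0,0)=9: scale R0 → (1, 0, 9, 7)
  clear (1,0): R1 −= (2)R0 → (0, 0, 5, 7)
  clear (2,0): R2 −= (4)R0 → (0, 1, 6, 7)
  clear (3,0): R3 −= (9)R0 → (0, 2, 9, 5)
pivot(1,1): swap R1↔R2
pivot(1,1)=1: scale R1 → (0, 1, 6, 7)
  clear (3,1): R3 −= (2)R1 → (0, 0, 8, 2)
pivot(2,2)=5: scale R2 → (0, 0, 1, 8)
  clear (0,2): R0 −= (9)R2 → (1, 0, 0, 1)
  clear (1,2): R1 −= (6)R2 → (0, 1, 0, 3)
  clear (3,2): R3 −= (8)R2 → (0, 0, 0, 4)
pivot(3,3)=4: scale R3 → (0, 0, 0, 1)
  clear (0,3): R0 −= (1)R3 → (1, 0, 0, 0)
  clear (1,3): R1 −= (3)R3 → (0, 1, 0, 0)
  clear (2,3): R2 −= (8)R3 → (0, 0, 1, 0)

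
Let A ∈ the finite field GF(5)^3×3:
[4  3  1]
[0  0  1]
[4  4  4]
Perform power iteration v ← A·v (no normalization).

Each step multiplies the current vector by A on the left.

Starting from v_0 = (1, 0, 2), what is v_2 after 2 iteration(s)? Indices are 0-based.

v_0 = (1, 0, 2).
v_1 = A·v_0 = (1, 2, 2).
v_2 = A·v_1 = (2, 2, 0).

v_2 = (2, 2, 0)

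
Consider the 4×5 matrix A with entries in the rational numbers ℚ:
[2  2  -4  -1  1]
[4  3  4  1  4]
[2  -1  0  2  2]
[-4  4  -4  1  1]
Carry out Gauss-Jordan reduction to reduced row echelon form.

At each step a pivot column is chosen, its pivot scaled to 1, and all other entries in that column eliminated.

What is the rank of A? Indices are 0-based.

rank = 4

[1] R0 /= 2  ⇒  (1, 1, -2, -1/2, 1/2)
     R1 -= 4·R0  ⇒  (0, -1, 12, 3, 2)
     R2 -= 2·R0  ⇒  (0, -3, 4, 3, 1)
     R3 -= -4·R0  ⇒  (0, 8, -12, -1, 3)
[2] R1 /= -1  ⇒  (0, 1, -12, -3, -2)
     R0 -= 1·R1  ⇒  (1, 0, 10, 5/2, 5/2)
     R2 -= -3·R1  ⇒  (0, 0, -32, -6, -5)
     R3 -= 8·R1  ⇒  (0, 0, 84, 23, 19)
[3] R2 /= -32  ⇒  (0, 0, 1, 3/16, 5/32)
     R0 -= 10·R2  ⇒  (1, 0, 0, 5/8, 15/16)
     R1 -= -12·R2  ⇒  (0, 1, 0, -3/4, -1/8)
     R3 -= 84·R2  ⇒  (0, 0, 0, 29/4, 47/8)
[4] R3 /= 29/4  ⇒  (0, 0, 0, 1, 47/58)
     R0 -= 5/8·R3  ⇒  (1, 0, 0, 0, 25/58)
     R1 -= -3/4·R3  ⇒  (0, 1, 0, 0, 14/29)
     R2 -= 3/16·R3  ⇒  (0, 0, 1, 0, 1/232)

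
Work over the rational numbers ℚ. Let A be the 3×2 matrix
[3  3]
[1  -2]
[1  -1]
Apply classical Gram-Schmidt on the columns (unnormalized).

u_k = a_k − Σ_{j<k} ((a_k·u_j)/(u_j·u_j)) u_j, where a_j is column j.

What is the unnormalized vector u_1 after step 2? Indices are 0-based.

u_1 = (15/11, -28/11, -17/11)

Step 1: u_0 = a_0 = (3, 1, 1).
Step 2: u_1 = a_1 − (6/11)·u_0 = (15/11, -28/11, -17/11).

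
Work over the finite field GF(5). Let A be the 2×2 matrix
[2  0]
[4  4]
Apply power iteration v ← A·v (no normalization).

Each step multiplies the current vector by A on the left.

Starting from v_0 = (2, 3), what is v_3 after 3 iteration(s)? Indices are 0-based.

v_0 = (2, 3).
v_1 = A·v_0 = (4, 0).
v_2 = A·v_1 = (3, 1).
v_3 = A·v_2 = (1, 1).

v_3 = (1, 1)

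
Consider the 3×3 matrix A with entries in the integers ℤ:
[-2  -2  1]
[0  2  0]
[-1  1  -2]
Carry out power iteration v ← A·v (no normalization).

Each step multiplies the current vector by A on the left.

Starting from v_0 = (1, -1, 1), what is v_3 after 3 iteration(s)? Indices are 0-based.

v_3 = (17, -8, -12)

v_0 = (1, -1, 1).
v_1 = A·v_0 = (1, -2, -4).
v_2 = A·v_1 = (-2, -4, 5).
v_3 = A·v_2 = (17, -8, -12).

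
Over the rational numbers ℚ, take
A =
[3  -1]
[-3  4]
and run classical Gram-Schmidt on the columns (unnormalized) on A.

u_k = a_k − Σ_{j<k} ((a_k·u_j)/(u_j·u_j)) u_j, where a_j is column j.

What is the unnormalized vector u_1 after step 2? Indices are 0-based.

u_1 = (3/2, 3/2)

Step 1: u_0 = a_0 = (3, -3).
Step 2: u_1 = a_1 − (-5/6)·u_0 = (3/2, 3/2).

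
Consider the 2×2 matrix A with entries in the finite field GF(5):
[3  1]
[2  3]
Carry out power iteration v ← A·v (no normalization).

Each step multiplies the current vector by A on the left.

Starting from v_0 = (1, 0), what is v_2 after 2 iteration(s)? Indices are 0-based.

v_2 = (1, 2)

v_0 = (1, 0).
v_1 = A·v_0 = (3, 2).
v_2 = A·v_1 = (1, 2).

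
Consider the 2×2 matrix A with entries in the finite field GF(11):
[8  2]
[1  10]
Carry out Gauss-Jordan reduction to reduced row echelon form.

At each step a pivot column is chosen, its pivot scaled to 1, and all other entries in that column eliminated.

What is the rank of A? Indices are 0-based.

pivot(0,0)=8: scale R0 → (1, 3)
  clear (1,0): R1 −= (1)R0 → (0, 7)
pivot(1,1)=7: scale R1 → (0, 1)
  clear (0,1): R0 −= (3)R1 → (1, 0)

rank = 2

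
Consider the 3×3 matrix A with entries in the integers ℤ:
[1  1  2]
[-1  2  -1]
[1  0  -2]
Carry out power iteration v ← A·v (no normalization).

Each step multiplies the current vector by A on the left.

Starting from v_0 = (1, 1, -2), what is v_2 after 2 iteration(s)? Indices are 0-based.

v_0 = (1, 1, -2).
v_1 = A·v_0 = (-2, 3, 5).
v_2 = A·v_1 = (11, 3, -12).

v_2 = (11, 3, -12)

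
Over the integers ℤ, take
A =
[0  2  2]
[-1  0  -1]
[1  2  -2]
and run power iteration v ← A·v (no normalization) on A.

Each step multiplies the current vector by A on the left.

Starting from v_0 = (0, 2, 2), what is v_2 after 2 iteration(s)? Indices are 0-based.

v_2 = (-4, -8, 4)

v_0 = (0, 2, 2).
v_1 = A·v_0 = (8, -2, 0).
v_2 = A·v_1 = (-4, -8, 4).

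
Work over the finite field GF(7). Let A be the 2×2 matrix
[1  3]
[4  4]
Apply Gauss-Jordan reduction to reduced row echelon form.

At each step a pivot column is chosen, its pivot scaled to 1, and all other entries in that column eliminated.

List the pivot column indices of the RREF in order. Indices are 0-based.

pivot(0,0)=1: scale R0 → (1, 3)
  clear (1,0): R1 −= (4)R0 → (0, 6)
pivot(1,1)=6: scale R1 → (0, 1)
  clear (0,1): R0 −= (3)R1 → (1, 0)

pivot columns: 0, 1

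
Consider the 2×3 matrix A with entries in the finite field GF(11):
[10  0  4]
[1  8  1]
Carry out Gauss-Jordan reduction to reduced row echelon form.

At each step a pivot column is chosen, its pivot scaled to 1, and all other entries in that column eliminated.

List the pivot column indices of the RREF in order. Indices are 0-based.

pivot(0,0)=10: scale R0 → (1, 0, 7)
  clear (1,0): R1 −= (1)R0 → (0, 8, 5)
pivot(1,1)=8: scale R1 → (0, 1, 2)

pivot columns: 0, 1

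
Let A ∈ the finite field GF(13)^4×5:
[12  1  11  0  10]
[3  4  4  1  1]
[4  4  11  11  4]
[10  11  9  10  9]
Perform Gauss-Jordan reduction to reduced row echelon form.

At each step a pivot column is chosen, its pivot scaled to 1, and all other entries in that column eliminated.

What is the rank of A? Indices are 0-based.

rank = 4

pivot(0,0)=12: scale R0 → (1, 12, 2, 0, 3)
  clear (1,0): R1 −= (3)R0 → (0, 7, 11, 1, 5)
  clear (2,0): R2 −= (4)R0 → (0, 8, 3, 11, 5)
  clear (3,0): R3 −= (10)R0 → (0, 8, 2, 10, 5)
pivot(1,1)=7: scale R1 → (0, 1, 9, 2, 10)
  clear (0,1): R0 −= (12)R1 → (1, 0, 11, 2, 0)
  clear (2,1): R2 −= (8)R1 → (0, 0, 9, 8, 3)
  clear (3,1): R3 −= (8)R1 → (0, 0, 8, 7, 3)
pivot(2,2)=9: scale R2 → (0, 0, 1, 11, 9)
  clear (0,2): R0 −= (11)R2 → (1, 0, 0, 11, 5)
  clear (1,2): R1 −= (9)R2 → (0, 1, 0, 7, 7)
  clear (3,2): R3 −= (8)R2 → (0, 0, 0, 10, 9)
pivot(3,3)=10: scale R3 → (0, 0, 0, 1, 10)
  clear (0,3): R0 −= (11)R3 → (1, 0, 0, 0, 12)
  clear (1,3): R1 −= (7)R3 → (0, 1, 0, 0, 2)
  clear (2,3): R2 −= (11)R3 → (0, 0, 1, 0, 3)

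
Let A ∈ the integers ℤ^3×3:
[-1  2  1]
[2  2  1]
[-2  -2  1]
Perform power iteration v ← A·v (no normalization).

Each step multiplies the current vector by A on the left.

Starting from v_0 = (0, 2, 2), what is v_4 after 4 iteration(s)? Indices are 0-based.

v_4 = (-40, 2, -158)

v_0 = (0, 2, 2).
v_1 = A·v_0 = (6, 6, -2).
v_2 = A·v_1 = (4, 22, -26).
v_3 = A·v_2 = (14, 26, -78).
v_4 = A·v_3 = (-40, 2, -158).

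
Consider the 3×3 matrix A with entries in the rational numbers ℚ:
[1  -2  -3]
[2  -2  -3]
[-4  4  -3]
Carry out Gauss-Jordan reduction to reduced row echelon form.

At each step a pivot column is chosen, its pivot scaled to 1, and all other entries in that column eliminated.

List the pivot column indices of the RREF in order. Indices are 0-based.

pivot columns: 0, 1, 2

[1] R0 /= 1  ⇒  (1, -2, -3)
     R1 -= 2·R0  ⇒  (0, 2, 3)
     R2 -= -4·R0  ⇒  (0, -4, -15)
[2] R1 /= 2  ⇒  (0, 1, 3/2)
     R0 -= -2·R1  ⇒  (1, 0, 0)
     R2 -= -4·R1  ⇒  (0, 0, -9)
[3] R2 /= -9  ⇒  (0, 0, 1)
     R1 -= 3/2·R2  ⇒  (0, 1, 0)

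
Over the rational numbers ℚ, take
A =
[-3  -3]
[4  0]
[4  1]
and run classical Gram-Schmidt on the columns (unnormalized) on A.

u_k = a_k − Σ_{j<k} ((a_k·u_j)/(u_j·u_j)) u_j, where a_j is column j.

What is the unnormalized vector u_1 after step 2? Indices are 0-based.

u_1 = (-84/41, -52/41, -11/41)

Step 1: u_0 = a_0 = (-3, 4, 4).
Step 2: u_1 = a_1 − (13/41)·u_0 = (-84/41, -52/41, -11/41).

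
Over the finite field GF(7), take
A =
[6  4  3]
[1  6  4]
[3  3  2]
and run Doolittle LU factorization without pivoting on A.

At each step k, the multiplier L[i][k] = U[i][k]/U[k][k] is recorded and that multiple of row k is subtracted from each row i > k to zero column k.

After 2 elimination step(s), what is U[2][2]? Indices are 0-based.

U[2][2] = 4

Step 1: pivot at (0,0) is 6.
  row1 ← row1 − (6)·row0  ⇒  L[1][0]=6, U row1=(0, 3, 0)
  row2 ← row2 − (4)·row0  ⇒  L[2][0]=4, U row2=(0, 1, 4)
Step 2: pivot at (1,1) is 3.
  row2 ← row2 − (5)·row1  ⇒  L[2][1]=5, U row2=(0, 0, 4)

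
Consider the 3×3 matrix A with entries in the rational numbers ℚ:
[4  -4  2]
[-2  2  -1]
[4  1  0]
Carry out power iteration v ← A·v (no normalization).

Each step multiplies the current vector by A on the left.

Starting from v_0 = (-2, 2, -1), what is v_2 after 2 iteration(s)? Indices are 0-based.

v_2 = (-120, 60, -63)

v_0 = (-2, 2, -1).
v_1 = A·v_0 = (-18, 9, -6).
v_2 = A·v_1 = (-120, 60, -63).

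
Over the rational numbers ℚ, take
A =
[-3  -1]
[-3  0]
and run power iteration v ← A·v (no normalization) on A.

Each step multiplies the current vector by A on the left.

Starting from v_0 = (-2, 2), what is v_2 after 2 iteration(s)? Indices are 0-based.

v_2 = (-18, -12)

v_0 = (-2, 2).
v_1 = A·v_0 = (4, 6).
v_2 = A·v_1 = (-18, -12).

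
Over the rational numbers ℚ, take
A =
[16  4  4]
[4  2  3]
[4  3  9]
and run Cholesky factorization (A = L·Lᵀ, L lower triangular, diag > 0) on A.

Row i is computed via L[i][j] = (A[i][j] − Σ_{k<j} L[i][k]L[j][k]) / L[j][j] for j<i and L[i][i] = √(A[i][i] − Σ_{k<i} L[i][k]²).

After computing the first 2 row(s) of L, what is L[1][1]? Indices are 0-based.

L[1][1] = 1

Step 1: L[0][0] = √(16) = 4.
  L[1][0] = (4) / L[0][0] = 1.
Step 2: L[1][1] = √(1) = 1.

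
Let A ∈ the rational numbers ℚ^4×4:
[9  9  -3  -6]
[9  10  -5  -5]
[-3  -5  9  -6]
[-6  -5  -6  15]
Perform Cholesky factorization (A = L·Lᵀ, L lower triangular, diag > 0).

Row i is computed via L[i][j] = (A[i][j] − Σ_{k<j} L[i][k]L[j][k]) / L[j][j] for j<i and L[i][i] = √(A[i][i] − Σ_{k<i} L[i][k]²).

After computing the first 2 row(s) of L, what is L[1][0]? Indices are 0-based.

Step 1: L[0][0] = √(9) = 3.
  L[1][0] = (9) / L[0][0] = 3.
Step 2: L[1][1] = √(1) = 1.

L[1][0] = 3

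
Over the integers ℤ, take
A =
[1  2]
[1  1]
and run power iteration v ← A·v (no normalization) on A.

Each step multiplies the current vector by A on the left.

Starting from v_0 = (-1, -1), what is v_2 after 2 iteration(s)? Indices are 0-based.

v_2 = (-7, -5)

v_0 = (-1, -1).
v_1 = A·v_0 = (-3, -2).
v_2 = A·v_1 = (-7, -5).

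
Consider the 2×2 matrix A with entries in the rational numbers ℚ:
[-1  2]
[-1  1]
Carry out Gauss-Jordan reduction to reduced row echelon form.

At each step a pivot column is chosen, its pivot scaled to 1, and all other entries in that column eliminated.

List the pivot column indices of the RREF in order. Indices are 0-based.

pivot columns: 0, 1

step 1: normalize row 0 (÷-1) = (1, -2)
  row 1: subtract -1×row0 = (0, -1)
step 2: normalize row 1 (÷-1) = (0, 1)
  row 0: subtract -2×row1 = (1, 0)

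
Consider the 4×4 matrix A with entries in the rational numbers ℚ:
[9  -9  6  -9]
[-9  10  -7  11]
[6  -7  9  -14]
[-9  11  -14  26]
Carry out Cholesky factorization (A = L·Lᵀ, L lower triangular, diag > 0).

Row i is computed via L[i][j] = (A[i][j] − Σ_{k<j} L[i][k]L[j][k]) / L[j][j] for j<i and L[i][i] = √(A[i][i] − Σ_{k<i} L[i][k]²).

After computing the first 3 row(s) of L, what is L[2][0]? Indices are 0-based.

Step 1: L[0][0] = √(9) = 3.
  L[1][0] = (-9) / L[0][0] = -3.
Step 2: L[1][1] = √(1) = 1.
  L[2][0] = (6) / L[0][0] = 2.
  L[2][1] = (-1) / L[1][1] = -1.
Step 3: L[2][2] = √(4) = 2.

L[2][0] = 2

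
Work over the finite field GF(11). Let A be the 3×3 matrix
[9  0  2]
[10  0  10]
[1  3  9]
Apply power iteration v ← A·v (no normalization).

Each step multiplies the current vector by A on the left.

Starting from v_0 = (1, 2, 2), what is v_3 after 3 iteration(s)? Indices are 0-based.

v_0 = (1, 2, 2).
v_1 = A·v_0 = (2, 8, 3).
v_2 = A·v_1 = (2, 6, 9).
v_3 = A·v_2 = (3, 0, 2).

v_3 = (3, 0, 2)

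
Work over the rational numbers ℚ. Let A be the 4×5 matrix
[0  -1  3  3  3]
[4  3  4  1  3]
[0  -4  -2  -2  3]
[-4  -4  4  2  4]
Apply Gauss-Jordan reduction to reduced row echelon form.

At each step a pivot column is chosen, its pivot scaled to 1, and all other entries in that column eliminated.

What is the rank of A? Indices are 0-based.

rank = 4

pivot(0,0): swap R0↔R1
pivot(0,0)=4: scale R0 → (1, 3/4, 1, 1/4, 3/4)
  clear (3,0): R3 −= (-4)R0 → (0, -1, 8, 3, 7)
pivot(1,1)=-1: scale R1 → (0, 1, -3, -3, -3)
  clear (0,1): R0 −= (3/4)R1 → (1, 0, 13/4, 5/2, 3)
  clear (2,1): R2 −= (-4)R1 → (0, 0, -14, -14, -9)
  clear (3,1): R3 −= (-1)R1 → (0, 0, 5, 0, 4)
pivot(2,2)=-14: scale R2 → (0, 0, 1, 1, 9/14)
  clear (0,2): R0 −= (13/4)R2 → (1, 0, 0, -3/4, 51/56)
  clear (1,2): R1 −= (-3)R2 → (0, 1, 0, 0, -15/14)
  clear (3,2): R3 −= (5)R2 → (0, 0, 0, -5, 11/14)
pivot(3,3)=-5: scale R3 → (0, 0, 0, 1, -11/70)
  clear (0,3): R0 −= (-3/4)R3 → (1, 0, 0, 0, 111/140)
  clear (2,3): R2 −= (1)R3 → (0, 0, 1, 0, 4/5)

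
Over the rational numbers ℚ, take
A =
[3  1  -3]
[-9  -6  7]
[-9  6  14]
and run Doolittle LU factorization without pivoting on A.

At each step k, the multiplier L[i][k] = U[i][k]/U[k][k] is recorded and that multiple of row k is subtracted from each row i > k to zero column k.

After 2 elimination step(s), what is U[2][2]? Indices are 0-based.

k=0: U[0][0]=3
  eliminate (1,0): mult=-3, new row 1: (0, -3, -2); set L[1][0]=-3
  eliminate (2,0): mult=-3, new row 2: (0, 9, 5); set L[2][0]=-3
k=1: U[1][1]=-3
  eliminate (2,1): mult=-3, new row 2: (0, 0, -1); set L[2][1]=-3

U[2][2] = -1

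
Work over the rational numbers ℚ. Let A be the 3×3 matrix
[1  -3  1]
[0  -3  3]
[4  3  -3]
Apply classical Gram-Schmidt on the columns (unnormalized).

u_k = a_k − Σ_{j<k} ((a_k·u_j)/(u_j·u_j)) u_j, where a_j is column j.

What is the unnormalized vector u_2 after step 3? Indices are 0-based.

u_2 = (-16/21, 20/21, 4/21)

Step 1: u_0 = a_0 = (1, 0, 4).
Step 2: u_1 = a_1 − (9/17)·u_0 = (-60/17, -3, 15/17).
Step 3: u_2 = a_2 − (-11/17)·u_0 − (-43/63)·u_1 = (-16/21, 20/21, 4/21).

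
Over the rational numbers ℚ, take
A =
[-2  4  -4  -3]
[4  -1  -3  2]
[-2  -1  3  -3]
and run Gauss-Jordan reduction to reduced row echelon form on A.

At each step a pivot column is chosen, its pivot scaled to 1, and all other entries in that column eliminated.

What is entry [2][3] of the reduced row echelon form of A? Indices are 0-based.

M[2][3] = 10/3

pivot(0,0)=-2: scale R0 → (1, -2, 2, 3/2)
  clear (1,0): R1 −= (4)R0 → (0, 7, -11, -4)
  clear (2,0): R2 −= (-2)R0 → (0, -5, 7, 0)
pivot(1,1)=7: scale R1 → (0, 1, -11/7, -4/7)
  clear (0,1): R0 −= (-2)R1 → (1, 0, -8/7, 5/14)
  clear (2,1): R2 −= (-5)R1 → (0, 0, -6/7, -20/7)
pivot(2,2)=-6/7: scale R2 → (0, 0, 1, 10/3)
  clear (0,2): R0 −= (-8/7)R2 → (1, 0, 0, 25/6)
  clear (1,2): R1 −= (-11/7)R2 → (0, 1, 0, 14/3)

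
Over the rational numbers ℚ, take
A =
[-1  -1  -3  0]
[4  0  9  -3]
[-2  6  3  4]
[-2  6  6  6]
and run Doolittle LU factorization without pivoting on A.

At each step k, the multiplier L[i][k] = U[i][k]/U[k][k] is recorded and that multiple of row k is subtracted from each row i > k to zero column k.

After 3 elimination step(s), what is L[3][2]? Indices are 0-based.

Step 1: pivot at (0,0) is -1.
  row1 ← row1 − (-4)·row0  ⇒  L[1][0]=-4, U row1=(0, -4, -3, -3)
  row2 ← row2 − (2)·row0  ⇒  L[2][0]=2, U row2=(0, 8, 9, 4)
  row3 ← row3 − (2)·row0  ⇒  L[3][0]=2, U row3=(0, 8, 12, 6)
Step 2: pivot at (1,1) is -4.
  row2 ← row2 − (-2)·row1  ⇒  L[2][1]=-2, U row2=(0, 0, 3, -2)
  row3 ← row3 − (-2)·row1  ⇒  L[3][1]=-2, U row3=(0, 0, 6, 0)
Step 3: pivot at (2,2) is 3.
  row3 ← row3 − (2)·row2  ⇒  L[3][2]=2, U row3=(0, 0, 0, 4)

L[3][2] = 2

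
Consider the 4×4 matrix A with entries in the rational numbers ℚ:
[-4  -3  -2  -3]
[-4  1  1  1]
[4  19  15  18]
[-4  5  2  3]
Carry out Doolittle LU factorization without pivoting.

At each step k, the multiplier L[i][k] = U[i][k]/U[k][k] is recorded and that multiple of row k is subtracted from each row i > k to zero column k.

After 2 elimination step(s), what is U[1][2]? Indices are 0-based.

U[1][2] = 3

Step 1: pivot at (0,0) is -4.
  row1 ← row1 − (1)·row0  ⇒  L[1][0]=1, U row1=(0, 4, 3, 4)
  row2 ← row2 − (-1)·row0  ⇒  L[2][0]=-1, U row2=(0, 16, 13, 15)
  row3 ← row3 − (1)·row0  ⇒  L[3][0]=1, U row3=(0, 8, 4, 6)
Step 2: pivot at (1,1) is 4.
  row2 ← row2 − (4)·row1  ⇒  L[2][1]=4, U row2=(0, 0, 1, -1)
  row3 ← row3 − (2)·row1  ⇒  L[3][1]=2, U row3=(0, 0, -2, -2)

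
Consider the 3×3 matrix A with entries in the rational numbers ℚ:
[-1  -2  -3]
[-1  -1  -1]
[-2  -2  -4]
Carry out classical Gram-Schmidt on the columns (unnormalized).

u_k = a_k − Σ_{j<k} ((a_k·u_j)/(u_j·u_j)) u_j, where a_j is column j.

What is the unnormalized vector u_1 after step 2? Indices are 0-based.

Step 1: u_0 = a_0 = (-1, -1, -2).
Step 2: u_1 = a_1 − (7/6)·u_0 = (-5/6, 1/6, 1/3).

u_1 = (-5/6, 1/6, 1/3)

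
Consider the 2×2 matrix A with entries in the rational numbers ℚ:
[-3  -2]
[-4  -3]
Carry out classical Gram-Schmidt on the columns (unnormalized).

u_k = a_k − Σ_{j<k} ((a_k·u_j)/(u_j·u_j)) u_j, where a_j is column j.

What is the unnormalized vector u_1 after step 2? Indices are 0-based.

Step 1: u_0 = a_0 = (-3, -4).
Step 2: u_1 = a_1 − (18/25)·u_0 = (4/25, -3/25).

u_1 = (4/25, -3/25)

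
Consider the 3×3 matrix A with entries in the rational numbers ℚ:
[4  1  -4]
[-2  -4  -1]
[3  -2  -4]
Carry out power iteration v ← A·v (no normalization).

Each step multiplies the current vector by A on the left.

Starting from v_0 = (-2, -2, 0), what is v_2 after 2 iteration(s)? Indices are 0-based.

v_2 = (-20, -26, -46)

v_0 = (-2, -2, 0).
v_1 = A·v_0 = (-10, 12, -2).
v_2 = A·v_1 = (-20, -26, -46).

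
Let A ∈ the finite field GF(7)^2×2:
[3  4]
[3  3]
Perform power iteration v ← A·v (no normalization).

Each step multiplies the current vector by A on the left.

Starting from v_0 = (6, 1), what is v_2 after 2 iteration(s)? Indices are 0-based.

v_0 = (6, 1).
v_1 = A·v_0 = (1, 0).
v_2 = A·v_1 = (3, 3).

v_2 = (3, 3)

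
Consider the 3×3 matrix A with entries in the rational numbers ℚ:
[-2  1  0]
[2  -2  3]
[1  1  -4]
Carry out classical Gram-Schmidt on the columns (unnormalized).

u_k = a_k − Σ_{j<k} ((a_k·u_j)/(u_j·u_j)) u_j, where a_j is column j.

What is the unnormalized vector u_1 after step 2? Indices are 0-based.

Step 1: u_0 = a_0 = (-2, 2, 1).
Step 2: u_1 = a_1 − (-5/9)·u_0 = (-1/9, -8/9, 14/9).

u_1 = (-1/9, -8/9, 14/9)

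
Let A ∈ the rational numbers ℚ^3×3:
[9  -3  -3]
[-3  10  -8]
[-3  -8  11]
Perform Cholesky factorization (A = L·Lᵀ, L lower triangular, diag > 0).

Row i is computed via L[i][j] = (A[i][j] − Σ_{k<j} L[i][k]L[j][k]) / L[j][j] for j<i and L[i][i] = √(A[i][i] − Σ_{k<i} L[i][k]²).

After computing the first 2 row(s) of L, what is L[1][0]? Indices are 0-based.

L[1][0] = -1

Step 1: L[0][0] = √(9) = 3.
  L[1][0] = (-3) / L[0][0] = -1.
Step 2: L[1][1] = √(9) = 3.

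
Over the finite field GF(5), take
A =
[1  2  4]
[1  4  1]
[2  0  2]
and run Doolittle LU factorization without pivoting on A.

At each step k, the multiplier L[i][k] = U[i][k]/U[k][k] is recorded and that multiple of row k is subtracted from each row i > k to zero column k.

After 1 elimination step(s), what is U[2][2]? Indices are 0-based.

Step 1: pivot at (0,0) is 1.
  row1 ← row1 − (1)·row0  ⇒  L[1][0]=1, U row1=(0, 2, 2)
  row2 ← row2 − (2)·row0  ⇒  L[2][0]=2, U row2=(0, 1, 4)

U[2][2] = 4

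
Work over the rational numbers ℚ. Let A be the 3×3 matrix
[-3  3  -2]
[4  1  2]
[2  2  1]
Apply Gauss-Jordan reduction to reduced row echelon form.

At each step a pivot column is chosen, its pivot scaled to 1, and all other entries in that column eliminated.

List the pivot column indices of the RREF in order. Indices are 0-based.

pivot columns: 0, 1, 2

pivot(0,0)=-3: scale R0 → (1, -1, 2/3)
  clear (1,0): R1 −= (4)R0 → (0, 5, -2/3)
  clear (2,0): R2 −= (2)R0 → (0, 4, -1/3)
pivot(1,1)=5: scale R1 → (0, 1, -2/15)
  clear (0,1): R0 −= (-1)R1 → (1, 0, 8/15)
  clear (2,1): R2 −= (4)R1 → (0, 0, 1/5)
pivot(2,2)=1/5: scale R2 → (0, 0, 1)
  clear (0,2): R0 −= (8/15)R2 → (1, 0, 0)
  clear (1,2): R1 −= (-2/15)R2 → (0, 1, 0)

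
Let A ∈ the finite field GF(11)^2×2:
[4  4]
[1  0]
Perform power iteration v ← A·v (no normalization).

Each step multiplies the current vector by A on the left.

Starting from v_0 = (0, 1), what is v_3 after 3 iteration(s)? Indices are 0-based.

v_0 = (0, 1).
v_1 = A·v_0 = (4, 0).
v_2 = A·v_1 = (5, 4).
v_3 = A·v_2 = (3, 5).

v_3 = (3, 5)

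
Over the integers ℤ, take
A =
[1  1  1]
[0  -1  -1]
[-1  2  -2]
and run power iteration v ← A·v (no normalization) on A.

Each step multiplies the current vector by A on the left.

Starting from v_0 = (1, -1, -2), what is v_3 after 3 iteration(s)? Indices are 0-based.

v_0 = (1, -1, -2).
v_1 = A·v_0 = (-2, 3, 1).
v_2 = A·v_1 = (2, -4, 6).
v_3 = A·v_2 = (4, -2, -22).

v_3 = (4, -2, -22)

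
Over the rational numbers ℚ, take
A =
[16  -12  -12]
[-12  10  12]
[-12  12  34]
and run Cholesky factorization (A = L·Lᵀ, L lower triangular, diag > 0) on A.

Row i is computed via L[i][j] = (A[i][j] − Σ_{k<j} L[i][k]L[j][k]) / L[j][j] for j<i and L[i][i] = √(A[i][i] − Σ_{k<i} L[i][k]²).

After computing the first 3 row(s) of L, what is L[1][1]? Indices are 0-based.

L[1][1] = 1

Step 1: L[0][0] = √(16) = 4.
  L[1][0] = (-12) / L[0][0] = -3.
Step 2: L[1][1] = √(1) = 1.
  L[2][0] = (-12) / L[0][0] = -3.
  L[2][1] = (3) / L[1][1] = 3.
Step 3: L[2][2] = √(16) = 4.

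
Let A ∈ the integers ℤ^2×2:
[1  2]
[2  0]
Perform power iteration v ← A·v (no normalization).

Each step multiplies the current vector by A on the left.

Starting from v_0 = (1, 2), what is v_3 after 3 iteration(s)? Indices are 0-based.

v_0 = (1, 2).
v_1 = A·v_0 = (5, 2).
v_2 = A·v_1 = (9, 10).
v_3 = A·v_2 = (29, 18).

v_3 = (29, 18)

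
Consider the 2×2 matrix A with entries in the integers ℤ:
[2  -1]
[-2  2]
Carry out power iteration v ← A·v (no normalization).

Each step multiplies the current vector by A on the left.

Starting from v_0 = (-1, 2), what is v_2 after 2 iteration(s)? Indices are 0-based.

v_2 = (-14, 20)

v_0 = (-1, 2).
v_1 = A·v_0 = (-4, 6).
v_2 = A·v_1 = (-14, 20).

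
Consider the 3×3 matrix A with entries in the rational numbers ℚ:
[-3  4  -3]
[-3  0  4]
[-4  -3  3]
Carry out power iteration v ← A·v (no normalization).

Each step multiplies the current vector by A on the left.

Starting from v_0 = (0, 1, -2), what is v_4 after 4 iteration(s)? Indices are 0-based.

v_0 = (0, 1, -2).
v_1 = A·v_0 = (10, -8, -9).
v_2 = A·v_1 = (-35, -66, -43).
v_3 = A·v_2 = (-30, -67, 209).
v_4 = A·v_3 = (-805, 926, 948).

v_4 = (-805, 926, 948)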